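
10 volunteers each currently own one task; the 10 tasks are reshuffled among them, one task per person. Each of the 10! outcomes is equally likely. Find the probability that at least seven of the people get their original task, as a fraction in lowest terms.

Favorable outcomes: Σ_{i≥7} C(10,i)·!(10-i) = 120·2 + 45·1 + 10·0 + 1·1 = 286.
Total outcomes: 10! = 3628800.
Probability = 286/3628800 = 143/1814400.

143/1814400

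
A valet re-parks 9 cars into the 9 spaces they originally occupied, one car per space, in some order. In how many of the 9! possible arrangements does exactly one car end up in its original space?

Pick the single fixed position: C(9,1) = 9 ways.
The other 8 form a derangement: !8 = 14833.
Total: 9 × 14833 = 133497.

133497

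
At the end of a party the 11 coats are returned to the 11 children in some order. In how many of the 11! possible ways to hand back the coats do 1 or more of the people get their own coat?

25232230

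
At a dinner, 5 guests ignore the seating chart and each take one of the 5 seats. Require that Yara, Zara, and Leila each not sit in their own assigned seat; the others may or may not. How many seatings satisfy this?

64

Let A_j be the event that the j-th constrained one is fixed. By inclusion-exclusion over the 3 events:
Σ_{j=0}^{3} (-1)^j C(3,j)(5-j)!
= C(3,0)·5! - C(3,1)·4! + C(3,2)·3! - C(3,3)·2!
= 120 - 72 + 18 - 2
= 64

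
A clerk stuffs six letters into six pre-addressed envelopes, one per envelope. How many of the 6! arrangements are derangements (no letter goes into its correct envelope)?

!6 = 6! · Σ_{k=0}^{6} (-1)^k/k!
= 6! - 6!/1! + 6!/2! - 6!/3! + 6!/4! - 6!/5! + 6!/6!
= 720 - 720 + 360 - 120 + 30 - 6 + 1
= 265

265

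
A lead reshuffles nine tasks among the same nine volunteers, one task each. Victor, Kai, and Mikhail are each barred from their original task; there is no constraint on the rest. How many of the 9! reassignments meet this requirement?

256320

Inclusion-exclusion on the 3 forbidden self-matches:
Σ_{j=0}^{3} (-1)^j C(3,j)(9-j)!
= C(3,0)·9! - C(3,1)·8! + C(3,2)·7! - C(3,3)·6!
= 362880 - 120960 + 15120 - 720
= 256320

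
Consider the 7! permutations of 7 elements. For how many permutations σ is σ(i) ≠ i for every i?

1854

!7 is the nearest integer to 7!/e.
7! = 5040, and 5040/e ≈ 1854.11, so !7 = 1854.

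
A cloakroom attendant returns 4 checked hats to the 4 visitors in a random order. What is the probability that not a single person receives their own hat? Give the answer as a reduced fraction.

3/8

Favorable outcomes: !4 = 9.
Total outcomes: 4! = 24.
Probability = 9/24 = 3/8.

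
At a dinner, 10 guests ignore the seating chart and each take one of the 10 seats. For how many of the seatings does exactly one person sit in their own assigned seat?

1334960

Choose which one of the 10 is fixed: C(10,1) = 10.
The other 9 form a derangement: !9 = 133496.
Total: 10 × 133496 = 1334960.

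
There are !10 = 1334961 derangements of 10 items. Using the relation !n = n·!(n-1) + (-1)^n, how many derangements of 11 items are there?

14684570

!11 = 11·1334961 - 1 = 14684570.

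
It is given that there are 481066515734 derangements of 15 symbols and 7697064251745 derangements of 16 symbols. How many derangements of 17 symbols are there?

D_17 = (17-1)·(D_16 + D_15) = 16·(7697064251745 + 481066515734) = 16·8178130767479 = 130850092279664.

130850092279664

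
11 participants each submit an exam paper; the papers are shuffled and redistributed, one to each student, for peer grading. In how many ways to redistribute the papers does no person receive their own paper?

14684570

Recurrence: !11 = 11·!10 + (-1)^11.
!11 = 11·1334961 - 1 = 14684570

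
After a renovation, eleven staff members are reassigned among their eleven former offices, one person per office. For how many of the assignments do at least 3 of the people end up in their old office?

3205379

# with exactly i fixed is C(11,i)·!(11-i); sum over i=3..11:
  i=3: C(11,3)·!8 = 165·14833 = 2447445
  i=4: C(11,4)·!7 = 330·1854 = 611820
  i=5: C(11,5)·!6 = 462·265 = 122430
  i=6: C(11,6)·!5 = 462·44 = 20328
  i=7: C(11,7)·!4 = 330·9 = 2970
  i=8: C(11,8)·!3 = 165·2 = 330
  i=9: C(11,9)·!2 = 55·1 = 55
  i=10: C(11,10)·!1 = 11·0 = 0
  i=11: C(11,11)·!0 = 1·1 = 1
Total = 3205379.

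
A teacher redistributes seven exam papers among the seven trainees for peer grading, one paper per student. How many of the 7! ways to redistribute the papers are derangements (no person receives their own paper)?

!7 is the nearest integer to 7!/e.
7! = 5040, and 5040/e ≈ 1854.11, so !7 = 1854.

1854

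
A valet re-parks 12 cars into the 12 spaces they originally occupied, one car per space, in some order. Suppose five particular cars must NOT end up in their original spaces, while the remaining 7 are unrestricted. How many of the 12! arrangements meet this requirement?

312273360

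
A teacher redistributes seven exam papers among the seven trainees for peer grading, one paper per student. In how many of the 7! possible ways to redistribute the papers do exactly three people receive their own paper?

Pick the 3 fixed positions: C(7,3) = 35 ways.
The other 4 form a derangement: !4 = 9.
Total: 35 × 9 = 315.

315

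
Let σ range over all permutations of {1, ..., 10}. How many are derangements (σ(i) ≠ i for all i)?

The number of derangements of 10 is !10 = Σ_{k=0}^{10} (-1)^k·10!/k!
= 10! - 10!/1! + 10!/2! - 10!/3! + 10!/4! - 10!/5! + 10!/6! - 10!/7! + 10!/8! - 10!/9! + 10!/10!
= 3628800 - 3628800 + 1814400 - 604800 + 151200 - 30240 + 5040 - 720 + 90 - 10 + 1
= 1334961

1334961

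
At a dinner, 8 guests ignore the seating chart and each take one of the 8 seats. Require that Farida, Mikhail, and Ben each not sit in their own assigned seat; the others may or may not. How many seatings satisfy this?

27240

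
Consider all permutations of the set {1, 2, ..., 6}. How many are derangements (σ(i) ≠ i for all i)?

265

The number of derangements of 6 is !6 = Σ_{k=0}^{6} (-1)^k·6!/k!
= 6! - 6!/1! + 6!/2! - 6!/3! + 6!/4! - 6!/5! + 6!/6!
= 720 - 720 + 360 - 120 + 30 - 6 + 1
= 265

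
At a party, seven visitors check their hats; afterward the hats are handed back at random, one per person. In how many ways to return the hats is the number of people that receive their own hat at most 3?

4948

Sum C(7,i)·!(7-i) for i = 0..3:
  i=0: C(7,0)·!7 = 1·1854 = 1854
  i=1: C(7,1)·!6 = 7·265 = 1855
  i=2: C(7,2)·!5 = 21·44 = 924
  i=3: C(7,3)·!4 = 35·9 = 315
Total = 4948.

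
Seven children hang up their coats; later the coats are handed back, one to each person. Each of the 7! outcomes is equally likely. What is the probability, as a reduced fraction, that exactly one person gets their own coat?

53/144

Favorable outcomes: C(7,1)·!6 = 7·265 = 1855.
Total outcomes: 7! = 5040.
Probability = 1855/5040 = 53/144.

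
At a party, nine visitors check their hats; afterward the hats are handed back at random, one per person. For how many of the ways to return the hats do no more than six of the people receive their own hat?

362843

Sum C(9,i)·!(9-i) for i = 0..6:
  i=0: C(9,0)·!9 = 1·133496 = 133496
  i=1: C(9,1)·!8 = 9·14833 = 133497
  i=2: C(9,2)·!7 = 36·1854 = 66744
  i=3: C(9,3)·!6 = 84·265 = 22260
  i=4: C(9,4)·!5 = 126·44 = 5544
  i=5: C(9,5)·!4 = 126·9 = 1134
  i=6: C(9,6)·!3 = 84·2 = 168
Total = 362843.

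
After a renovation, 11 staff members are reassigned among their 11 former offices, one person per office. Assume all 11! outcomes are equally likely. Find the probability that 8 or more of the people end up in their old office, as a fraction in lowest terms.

193/19958400

Favorable outcomes: Σ_{i≥8} C(11,i)·!(11-i) = 165·2 + 55·1 + 11·0 + 1·1 = 386.
Total outcomes: 11! = 39916800.
Probability = 386/39916800 = 193/19958400.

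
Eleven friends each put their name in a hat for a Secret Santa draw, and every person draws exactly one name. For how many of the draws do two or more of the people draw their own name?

Sum C(11,i)·!(11-i) for i = 2..11:
  i=2: C(11,2)·!9 = 55·133496 = 7342280
  i=3: C(11,3)·!8 = 165·14833 = 2447445
  i=4: C(11,4)·!7 = 330·1854 = 611820
  i=5: C(11,5)·!6 = 462·265 = 122430
  i=6: C(11,6)·!5 = 462·44 = 20328
  i=7: C(11,7)·!4 = 330·9 = 2970
  i=8: C(11,8)·!3 = 165·2 = 330
  i=9: C(11,9)·!2 = 55·1 = 55
  i=10: C(11,10)·!1 = 11·0 = 0
  i=11: C(11,11)·!0 = 1·1 = 1
Total = 10547659.

10547659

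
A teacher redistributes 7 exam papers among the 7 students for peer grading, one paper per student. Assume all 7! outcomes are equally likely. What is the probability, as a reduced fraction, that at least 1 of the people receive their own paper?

177/280

Favorable outcomes: Σ_{i≥1} C(7,i)·!(7-i) = 7·265 + 21·44 + 35·9 + 35·2 + 21·1 + 7·0 + 1·1 = 3186.
Total outcomes: 7! = 5040.
Probability = 3186/5040 = 177/280.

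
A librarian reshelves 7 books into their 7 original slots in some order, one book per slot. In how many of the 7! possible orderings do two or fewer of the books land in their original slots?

4633

# with exactly i fixed is C(7,i)·!(7-i); sum over i=0..2:
  i=0: C(7,0)·!7 = 1·1854 = 1854
  i=1: C(7,1)·!6 = 7·265 = 1855
  i=2: C(7,2)·!5 = 21·44 = 924
Total = 4633.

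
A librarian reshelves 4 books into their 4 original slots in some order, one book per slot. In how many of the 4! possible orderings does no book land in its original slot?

!4 is the nearest integer to 4!/e.
4! = 24, and 24/e ≈ 8.83, so !4 = 9.

9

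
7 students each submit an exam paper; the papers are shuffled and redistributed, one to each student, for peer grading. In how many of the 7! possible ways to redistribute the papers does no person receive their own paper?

By inclusion-exclusion, !7 = Σ (-1)^k · 7!/k! for k=0..7
= 7! - 7!/1! + 7!/2! - 7!/3! + 7!/4! - 7!/5! + 7!/6! - 7!/7!
= 5040 - 5040 + 2520 - 840 + 210 - 42 + 7 - 1
= 1854

1854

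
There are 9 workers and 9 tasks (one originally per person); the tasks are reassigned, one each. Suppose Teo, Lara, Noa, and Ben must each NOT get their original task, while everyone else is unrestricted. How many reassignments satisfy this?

229080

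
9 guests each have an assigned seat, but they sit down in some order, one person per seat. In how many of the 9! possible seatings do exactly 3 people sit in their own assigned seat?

Choose which 3 of the 9 are fixed: C(9,3) = 84.
The remaining 6 must be deranged: !6 = 265.
Total: 84 × 265 = 22260.

22260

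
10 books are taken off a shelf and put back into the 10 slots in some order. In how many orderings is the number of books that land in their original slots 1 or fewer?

Sum C(10,i)·!(10-i) for i = 0..1:
  i=0: C(10,0)·!10 = 1·1334961 = 1334961
  i=1: C(10,1)·!9 = 10·133496 = 1334960
Total = 2669921.

2669921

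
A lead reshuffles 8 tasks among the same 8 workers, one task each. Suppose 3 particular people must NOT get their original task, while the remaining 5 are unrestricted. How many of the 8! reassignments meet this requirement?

27240

Inclusion-exclusion on the 3 forbidden self-matches:
Σ_{j=0}^{3} (-1)^j C(3,j)(8-j)!
= C(3,0)·8! - C(3,1)·7! + C(3,2)·6! - C(3,3)·5!
= 40320 - 15120 + 2160 - 120
= 27240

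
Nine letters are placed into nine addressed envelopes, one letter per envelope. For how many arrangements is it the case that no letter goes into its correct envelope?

133496

!9 is the nearest integer to 9!/e.
9! = 362880, and 362880/e ≈ 133496.09, so !9 = 133496.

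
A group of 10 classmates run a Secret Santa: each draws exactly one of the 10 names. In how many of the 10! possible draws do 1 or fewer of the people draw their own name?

# with exactly i fixed is C(10,i)·!(10-i); sum over i=0..1:
  i=0: C(10,0)·!10 = 1·1334961 = 1334961
  i=1: C(10,1)·!9 = 10·133496 = 1334960
Total = 2669921.

2669921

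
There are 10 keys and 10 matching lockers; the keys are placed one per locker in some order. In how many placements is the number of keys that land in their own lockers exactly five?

11088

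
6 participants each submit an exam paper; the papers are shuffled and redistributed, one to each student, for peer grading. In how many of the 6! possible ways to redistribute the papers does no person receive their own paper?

265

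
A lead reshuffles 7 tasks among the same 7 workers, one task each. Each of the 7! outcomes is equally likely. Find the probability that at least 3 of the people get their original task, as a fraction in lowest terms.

407/5040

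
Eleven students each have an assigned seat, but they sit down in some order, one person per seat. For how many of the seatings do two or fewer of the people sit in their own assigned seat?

36711421

# with exactly i fixed is C(11,i)·!(11-i); sum over i=0..2:
  i=0: C(11,0)·!11 = 1·14684570 = 14684570
  i=1: C(11,1)·!10 = 11·1334961 = 14684571
  i=2: C(11,2)·!9 = 55·133496 = 7342280
Total = 36711421.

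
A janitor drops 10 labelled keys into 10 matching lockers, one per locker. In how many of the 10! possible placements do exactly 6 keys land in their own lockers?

Choose which 6 of the 10 are fixed: C(10,6) = 210.
The other 4 form a derangement: !4 = 9.
Total: 210 × 9 = 1890.

1890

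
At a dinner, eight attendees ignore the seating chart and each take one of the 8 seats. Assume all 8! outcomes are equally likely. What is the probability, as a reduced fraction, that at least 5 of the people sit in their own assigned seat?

47/13440

Favorable outcomes: Σ_{i≥5} C(8,i)·!(8-i) = 56·2 + 28·1 + 8·0 + 1·1 = 141.
Total outcomes: 8! = 40320.
Probability = 141/40320 = 47/13440.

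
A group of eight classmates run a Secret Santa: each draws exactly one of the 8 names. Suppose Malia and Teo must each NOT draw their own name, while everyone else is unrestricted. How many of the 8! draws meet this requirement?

30960

Inclusion-exclusion on the 2 forbidden self-matches:
Σ_{j=0}^{2} (-1)^j C(2,j)(8-j)!
= C(2,0)·8! - C(2,1)·7! + C(2,2)·6!
= 40320 - 10080 + 720
= 30960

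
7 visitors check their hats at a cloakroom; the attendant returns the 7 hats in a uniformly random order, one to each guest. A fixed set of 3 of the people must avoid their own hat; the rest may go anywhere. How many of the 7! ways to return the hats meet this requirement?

Inclusion-exclusion on the 3 forbidden self-matches:
Σ_{j=0}^{3} (-1)^j C(3,j)(7-j)!
= C(3,0)·7! - C(3,1)·6! + C(3,2)·5! - C(3,3)·4!
= 5040 - 2160 + 360 - 24
= 3216

3216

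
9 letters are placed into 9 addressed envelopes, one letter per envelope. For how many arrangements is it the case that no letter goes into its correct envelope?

Use !n = n·!(n-1) + (-1)^n.
!9 = 9·14833 - 1 = 133496

133496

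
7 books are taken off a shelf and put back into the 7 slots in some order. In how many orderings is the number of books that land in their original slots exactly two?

924

Choose which 2 of the 7 are fixed: C(7,2) = 21.
The other 5 form a derangement: !5 = 44.
Total: 21 × 44 = 924.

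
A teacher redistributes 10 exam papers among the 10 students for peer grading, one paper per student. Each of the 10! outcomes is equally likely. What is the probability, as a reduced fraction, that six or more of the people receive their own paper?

17/28350

Favorable outcomes: Σ_{i≥6} C(10,i)·!(10-i) = 210·9 + 120·2 + 45·1 + 10·0 + 1·1 = 2176.
Total outcomes: 10! = 3628800.
Probability = 2176/3628800 = 17/28350.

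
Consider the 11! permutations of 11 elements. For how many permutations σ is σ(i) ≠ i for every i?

The subfactorial !11 = [11!/e] (nearest integer).
11! = 39916800, and 39916800/e ≈ 14684570.08, so !11 = 14684570.

14684570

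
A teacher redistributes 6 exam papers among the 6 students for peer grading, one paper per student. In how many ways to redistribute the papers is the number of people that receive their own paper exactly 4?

15

Pick the 4 fixed positions: C(6,4) = 15 ways.
The other 2 form a derangement: !2 = 1.
Total: 15 × 1 = 15.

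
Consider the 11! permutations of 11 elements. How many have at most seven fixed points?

39916414

# with exactly i fixed is C(11,i)·!(11-i); sum over i=0..7:
  i=0: C(11,0)·!11 = 1·14684570 = 14684570
  i=1: C(11,1)·!10 = 11·1334961 = 14684571
  i=2: C(11,2)·!9 = 55·133496 = 7342280
  i=3: C(11,3)·!8 = 165·14833 = 2447445
  i=4: C(11,4)·!7 = 330·1854 = 611820
  i=5: C(11,5)·!6 = 462·265 = 122430
  i=6: C(11,6)·!5 = 462·44 = 20328
  i=7: C(11,7)·!4 = 330·9 = 2970
Total = 39916414.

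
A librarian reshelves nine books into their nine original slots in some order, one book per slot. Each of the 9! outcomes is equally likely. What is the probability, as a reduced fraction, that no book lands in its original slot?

16687/45360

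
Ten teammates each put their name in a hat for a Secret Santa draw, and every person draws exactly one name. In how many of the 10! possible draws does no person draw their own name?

1334961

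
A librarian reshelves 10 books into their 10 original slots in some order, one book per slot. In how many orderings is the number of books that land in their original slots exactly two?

667485

Choose which 2 of the 10 are fixed: C(10,2) = 45.
The other 8 form a derangement: !8 = 14833.
Total: 45 × 14833 = 667485.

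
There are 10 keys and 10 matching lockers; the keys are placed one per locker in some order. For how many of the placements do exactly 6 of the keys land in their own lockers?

1890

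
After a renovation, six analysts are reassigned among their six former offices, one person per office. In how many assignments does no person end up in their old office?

The number of derangements of 6 is !6 = Σ_{k=0}^{6} (-1)^k·6!/k!
= 6! - 6!/1! + 6!/2! - 6!/3! + 6!/4! - 6!/5! + 6!/6!
= 720 - 720 + 360 - 120 + 30 - 6 + 1
= 265

265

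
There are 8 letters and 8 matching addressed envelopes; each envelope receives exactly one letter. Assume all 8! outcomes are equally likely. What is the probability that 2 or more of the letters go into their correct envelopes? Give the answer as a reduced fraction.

2131/8064

Favorable outcomes: Σ_{i≥2} C(8,i)·!(8-i) = 28·265 + 56·44 + 70·9 + 56·2 + 28·1 + 8·0 + 1·1 = 10655.
Total outcomes: 8! = 40320.
Probability = 10655/40320 = 2131/8064.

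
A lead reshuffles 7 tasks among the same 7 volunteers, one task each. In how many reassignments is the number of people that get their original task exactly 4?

Choose which 4 of the 7 are fixed: C(7,4) = 35.
The other 3 form a derangement: !3 = 2.
Total: 35 × 2 = 70.

70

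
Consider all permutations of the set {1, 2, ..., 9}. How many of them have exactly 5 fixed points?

1134

Pick the 5 fixed positions: C(9,5) = 126 ways.
The remaining 4 must be deranged: !4 = 9.
Total: 126 × 9 = 1134.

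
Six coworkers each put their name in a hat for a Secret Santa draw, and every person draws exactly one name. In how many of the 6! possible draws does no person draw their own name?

The subfactorial !6 = [6!/e] (nearest integer).
6! = 720, and 720/e ≈ 264.87, so !6 = 265.

265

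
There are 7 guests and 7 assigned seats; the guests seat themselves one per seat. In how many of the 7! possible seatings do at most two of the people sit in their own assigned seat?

# with exactly i fixed is C(7,i)·!(7-i); sum over i=0..2:
  i=0: C(7,0)·!7 = 1·1854 = 1854
  i=1: C(7,1)·!6 = 7·265 = 1855
  i=2: C(7,2)·!5 = 21·44 = 924
Total = 4633.

4633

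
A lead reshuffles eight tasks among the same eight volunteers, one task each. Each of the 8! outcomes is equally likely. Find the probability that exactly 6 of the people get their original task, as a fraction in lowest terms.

1/1440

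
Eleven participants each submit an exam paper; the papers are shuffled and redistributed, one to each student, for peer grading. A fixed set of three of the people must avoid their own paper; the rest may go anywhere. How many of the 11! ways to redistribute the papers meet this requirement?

30078720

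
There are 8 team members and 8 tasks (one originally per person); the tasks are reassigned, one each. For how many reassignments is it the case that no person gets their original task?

14833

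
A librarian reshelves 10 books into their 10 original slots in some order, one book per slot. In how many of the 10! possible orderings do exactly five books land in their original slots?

11088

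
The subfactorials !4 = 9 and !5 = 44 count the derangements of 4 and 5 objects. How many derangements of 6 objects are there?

265

!6 = (6-1)·(!5 + !4) = 5·(44 + 9) = 5·53 = 265.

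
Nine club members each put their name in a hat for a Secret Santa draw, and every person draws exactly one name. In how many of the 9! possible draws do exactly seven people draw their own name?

Choose which 7 of the 9 are fixed: C(9,7) = 36.
The other 2 form a derangement: !2 = 1.
Total: 36 × 1 = 36.

36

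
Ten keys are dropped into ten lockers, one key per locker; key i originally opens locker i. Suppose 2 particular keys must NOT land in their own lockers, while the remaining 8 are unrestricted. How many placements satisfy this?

Inclusion-exclusion on the 2 forbidden self-matches:
Σ_{j=0}^{2} (-1)^j C(2,j)(10-j)!
= C(2,0)·10! - C(2,1)·9! + C(2,2)·8!
= 3628800 - 725760 + 40320
= 2943360

2943360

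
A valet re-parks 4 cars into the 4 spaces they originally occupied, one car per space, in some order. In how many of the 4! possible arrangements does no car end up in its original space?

Use !n = (n-1)(!(n-1) + !(n-2)).
!4 = 3·(2 + 1) = 3·3 = 9

9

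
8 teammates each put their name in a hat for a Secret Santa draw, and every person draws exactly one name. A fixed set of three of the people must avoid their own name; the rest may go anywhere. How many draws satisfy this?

Let A_j be the event that the j-th constrained one is fixed. By inclusion-exclusion over the 3 events:
Σ_{j=0}^{3} (-1)^j C(3,j)(8-j)!
= C(3,0)·8! - C(3,1)·7! + C(3,2)·6! - C(3,3)·5!
= 40320 - 15120 + 2160 - 120
= 27240

27240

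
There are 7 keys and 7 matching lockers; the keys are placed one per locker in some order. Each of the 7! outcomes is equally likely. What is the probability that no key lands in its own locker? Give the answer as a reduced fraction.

103/280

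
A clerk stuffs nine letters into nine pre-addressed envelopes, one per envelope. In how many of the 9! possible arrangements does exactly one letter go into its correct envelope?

133497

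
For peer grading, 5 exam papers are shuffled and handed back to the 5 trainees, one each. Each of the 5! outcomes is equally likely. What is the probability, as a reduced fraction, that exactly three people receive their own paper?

1/12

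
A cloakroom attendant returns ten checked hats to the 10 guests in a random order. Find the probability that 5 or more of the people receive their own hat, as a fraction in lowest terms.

829/226800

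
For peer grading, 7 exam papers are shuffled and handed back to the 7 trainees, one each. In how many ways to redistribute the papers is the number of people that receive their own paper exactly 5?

Choose which 5 of the 7 are fixed: C(7,5) = 21.
The other 2 form a derangement: !2 = 1.
Total: 21 × 1 = 21.

21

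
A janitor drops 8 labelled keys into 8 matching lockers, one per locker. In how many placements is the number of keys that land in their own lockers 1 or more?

25487

# with exactly i fixed is C(8,i)·!(8-i); sum over i=1..8:
  i=1: C(8,1)·!7 = 8·1854 = 14832
  i=2: C(8,2)·!6 = 28·265 = 7420
  i=3: C(8,3)·!5 = 56·44 = 2464
  i=4: C(8,4)·!4 = 70·9 = 630
  i=5: C(8,5)·!3 = 56·2 = 112
  i=6: C(8,6)·!2 = 28·1 = 28
  i=7: C(8,7)·!1 = 8·0 = 0
  i=8: C(8,8)·!0 = 1·1 = 1
Total = 25487.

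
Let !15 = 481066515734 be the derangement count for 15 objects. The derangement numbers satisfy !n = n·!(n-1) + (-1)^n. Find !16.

7697064251745

!16 = 16·481066515734 + 1 = 7697064251745.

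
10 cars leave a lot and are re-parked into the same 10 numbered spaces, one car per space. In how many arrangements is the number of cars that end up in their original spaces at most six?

3628514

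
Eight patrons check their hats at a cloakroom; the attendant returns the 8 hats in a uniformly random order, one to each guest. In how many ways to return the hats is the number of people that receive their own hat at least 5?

141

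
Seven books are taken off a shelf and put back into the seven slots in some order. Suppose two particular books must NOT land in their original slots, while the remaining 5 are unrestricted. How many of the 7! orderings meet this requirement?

3720

Let A_j be the event that the j-th constrained one is fixed. By inclusion-exclusion over the 2 events:
Σ_{j=0}^{2} (-1)^j C(2,j)(7-j)!
= C(2,0)·7! - C(2,1)·6! + C(2,2)·5!
= 5040 - 1440 + 120
= 3720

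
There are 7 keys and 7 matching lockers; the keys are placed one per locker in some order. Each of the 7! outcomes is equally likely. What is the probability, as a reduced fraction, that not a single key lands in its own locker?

103/280

Favorable outcomes: !7 = 1854.
Total outcomes: 7! = 5040.
Probability = 1854/5040 = 103/280.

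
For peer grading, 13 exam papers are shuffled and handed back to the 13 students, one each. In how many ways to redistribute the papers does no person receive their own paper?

!13 is the nearest integer to 13!/e.
13! = 6227020800, and 6227020800/e ≈ 2290792932.07, so !13 = 2290792932.

2290792932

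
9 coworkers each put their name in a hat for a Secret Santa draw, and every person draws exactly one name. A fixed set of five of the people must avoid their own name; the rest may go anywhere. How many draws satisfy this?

Let A_j be the event that the j-th constrained one is fixed. By inclusion-exclusion over the 5 events:
Σ_{j=0}^{5} (-1)^j C(5,j)(9-j)!
= C(5,0)·9! - C(5,1)·8! + C(5,2)·7! - C(5,3)·6! + C(5,4)·5! - C(5,5)·4!
= 362880 - 201600 + 50400 - 7200 + 600 - 24
= 205056

205056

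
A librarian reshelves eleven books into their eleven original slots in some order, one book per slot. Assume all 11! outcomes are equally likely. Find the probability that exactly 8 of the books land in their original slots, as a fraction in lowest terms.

Favorable outcomes: C(11,8)·!3 = 165·2 = 330.
Total outcomes: 11! = 39916800.
Probability = 330/39916800 = 1/120960.

1/120960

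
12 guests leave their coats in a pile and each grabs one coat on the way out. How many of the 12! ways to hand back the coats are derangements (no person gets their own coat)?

176214841

!12 = 12! · Σ_{k=0}^{12} (-1)^k/k!
= 12! - 12!/1! + 12!/2! - 12!/3! + 12!/4! - 12!/5! + 12!/6! - 12!/7! + 12!/8! - 12!/9! + 12!/10! - 12!/11! + 12!/12!
= 479001600 - 479001600 + 239500800 - 79833600 + 19958400 - 3991680 + 665280 - 95040 + 11880 - 1320 + 132 - 12 + 1
= 176214841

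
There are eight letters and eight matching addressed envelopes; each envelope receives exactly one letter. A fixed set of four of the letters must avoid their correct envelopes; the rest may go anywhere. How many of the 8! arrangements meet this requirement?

Inclusion-exclusion on the 4 forbidden self-matches:
Σ_{j=0}^{4} (-1)^j C(4,j)(8-j)!
= C(4,0)·8! - C(4,1)·7! + C(4,2)·6! - C(4,3)·5! + C(4,4)·4!
= 40320 - 20160 + 4320 - 480 + 24
= 24024

24024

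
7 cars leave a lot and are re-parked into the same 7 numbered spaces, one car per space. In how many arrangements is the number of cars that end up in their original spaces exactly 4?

70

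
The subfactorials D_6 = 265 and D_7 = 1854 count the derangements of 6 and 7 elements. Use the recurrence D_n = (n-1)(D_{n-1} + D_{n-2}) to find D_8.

D_8 = (8-1)·(D_7 + D_6) = 7·(1854 + 265) = 7·2119 = 14833.

14833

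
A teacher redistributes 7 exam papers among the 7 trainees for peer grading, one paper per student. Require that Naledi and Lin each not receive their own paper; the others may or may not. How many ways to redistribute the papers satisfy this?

3720

Let A_j be the event that the j-th constrained one is fixed. By inclusion-exclusion over the 2 events:
Σ_{j=0}^{2} (-1)^j C(2,j)(7-j)!
= C(2,0)·7! - C(2,1)·6! + C(2,2)·5!
= 5040 - 1440 + 120
= 3720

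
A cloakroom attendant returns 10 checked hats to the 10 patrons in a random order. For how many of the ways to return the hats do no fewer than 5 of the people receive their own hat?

13264

# with exactly i fixed is C(10,i)·!(10-i); sum over i=5..10:
  i=5: C(10,5)·!5 = 252·44 = 11088
  i=6: C(10,6)·!4 = 210·9 = 1890
  i=7: C(10,7)·!3 = 120·2 = 240
  i=8: C(10,8)·!2 = 45·1 = 45
  i=9: C(10,9)·!1 = 10·0 = 0
  i=10: C(10,10)·!0 = 1·1 = 1
Total = 13264.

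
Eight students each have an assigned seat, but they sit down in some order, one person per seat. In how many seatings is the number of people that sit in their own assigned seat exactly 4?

630

Pick the 4 fixed positions: C(8,4) = 70 ways.
The remaining 4 must be deranged: !4 = 9.
Total: 70 × 9 = 630.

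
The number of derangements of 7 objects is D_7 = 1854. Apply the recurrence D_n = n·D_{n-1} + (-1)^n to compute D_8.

14833

D_8 = 8·1854 + 1 = 14833.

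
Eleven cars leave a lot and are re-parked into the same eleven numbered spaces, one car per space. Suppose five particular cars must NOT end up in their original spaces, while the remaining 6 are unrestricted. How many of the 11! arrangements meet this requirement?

Let A_j be the event that the j-th constrained one is fixed. By inclusion-exclusion over the 5 events:
Σ_{j=0}^{5} (-1)^j C(5,j)(11-j)!
= C(5,0)·11! - C(5,1)·10! + C(5,2)·9! - C(5,3)·8! + C(5,4)·7! - C(5,5)·6!
= 39916800 - 18144000 + 3628800 - 403200 + 25200 - 720
= 25022880

25022880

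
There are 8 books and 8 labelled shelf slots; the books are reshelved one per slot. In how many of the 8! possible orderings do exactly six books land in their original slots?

Pick the 6 fixed positions: C(8,6) = 28 ways.
The other 2 form a derangement: !2 = 1.
Total: 28 × 1 = 28.

28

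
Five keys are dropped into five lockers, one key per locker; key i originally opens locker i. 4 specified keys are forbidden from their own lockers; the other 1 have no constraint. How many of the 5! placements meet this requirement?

53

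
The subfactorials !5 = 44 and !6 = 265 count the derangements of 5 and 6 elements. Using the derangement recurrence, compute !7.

1854

!7 = (7-1)·(!6 + !5) = 6·(265 + 44) = 6·309 = 1854.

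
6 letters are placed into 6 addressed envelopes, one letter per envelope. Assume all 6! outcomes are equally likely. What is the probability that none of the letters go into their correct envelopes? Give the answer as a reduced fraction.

53/144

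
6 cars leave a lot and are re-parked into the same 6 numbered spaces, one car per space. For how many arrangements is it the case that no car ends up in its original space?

265

By inclusion-exclusion, !6 = Σ (-1)^k · 6!/k! for k=0..6
= 6! - 6!/1! + 6!/2! - 6!/3! + 6!/4! - 6!/5! + 6!/6!
= 720 - 720 + 360 - 120 + 30 - 6 + 1
= 265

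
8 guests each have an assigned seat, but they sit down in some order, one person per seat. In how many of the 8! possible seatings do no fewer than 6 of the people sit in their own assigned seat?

Sum C(8,i)·!(8-i) for i = 6..8:
  i=6: C(8,6)·!2 = 28·1 = 28
  i=7: C(8,7)·!1 = 8·0 = 0
  i=8: C(8,8)·!0 = 1·1 = 1
Total = 29.

29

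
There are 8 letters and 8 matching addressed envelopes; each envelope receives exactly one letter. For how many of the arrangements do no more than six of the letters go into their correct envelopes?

# with exactly i fixed is C(8,i)·!(8-i); sum over i=0..6:
  i=0: C(8,0)·!8 = 1·14833 = 14833
  i=1: C(8,1)·!7 = 8·1854 = 14832
  i=2: C(8,2)·!6 = 28·265 = 7420
  i=3: C(8,3)·!5 = 56·44 = 2464
  i=4: C(8,4)·!4 = 70·9 = 630
  i=5: C(8,5)·!3 = 56·2 = 112
  i=6: C(8,6)·!2 = 28·1 = 28
Total = 40319.

40319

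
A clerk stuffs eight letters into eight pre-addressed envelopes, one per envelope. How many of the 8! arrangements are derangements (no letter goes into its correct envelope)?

Recurrence: !8 = 8·!7 + (-1)^8.
!8 = 8·1854 + 1 = 14833

14833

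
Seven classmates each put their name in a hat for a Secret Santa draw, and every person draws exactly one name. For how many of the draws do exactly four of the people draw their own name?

Choose which 4 of the 7 are fixed: C(7,4) = 35.
The remaining 3 must be deranged: !3 = 2.
Total: 35 × 2 = 70.

70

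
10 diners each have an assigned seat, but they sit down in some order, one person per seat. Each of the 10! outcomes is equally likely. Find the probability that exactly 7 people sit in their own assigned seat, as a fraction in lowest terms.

1/15120

Favorable outcomes: C(10,7)·!3 = 120·2 = 240.
Total outcomes: 10! = 3628800.
Probability = 240/3628800 = 1/15120.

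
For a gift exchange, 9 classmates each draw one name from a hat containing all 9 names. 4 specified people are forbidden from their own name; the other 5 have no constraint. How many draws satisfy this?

229080

Inclusion-exclusion on the 4 forbidden self-matches:
Σ_{j=0}^{4} (-1)^j C(4,j)(9-j)!
= C(4,0)·9! - C(4,1)·8! + C(4,2)·7! - C(4,3)·6! + C(4,4)·5!
= 362880 - 161280 + 30240 - 2880 + 120
= 229080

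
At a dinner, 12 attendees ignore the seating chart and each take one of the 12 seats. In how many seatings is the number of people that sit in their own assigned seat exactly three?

29369120

Choose which 3 of the 12 are fixed: C(12,3) = 220.
The other 9 form a derangement: !9 = 133496.
Total: 220 × 133496 = 29369120.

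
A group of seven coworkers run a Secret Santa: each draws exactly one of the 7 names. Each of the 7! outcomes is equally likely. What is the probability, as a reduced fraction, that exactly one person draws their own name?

Favorable outcomes: C(7,1)·!6 = 7·265 = 1855.
Total outcomes: 7! = 5040.
Probability = 1855/5040 = 53/144.

53/144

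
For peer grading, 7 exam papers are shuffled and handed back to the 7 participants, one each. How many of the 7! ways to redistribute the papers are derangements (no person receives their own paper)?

1854

Recurrence: !7 = 6·(!6 + !5).
!7 = 6·(265 + 44) = 6·309 = 1854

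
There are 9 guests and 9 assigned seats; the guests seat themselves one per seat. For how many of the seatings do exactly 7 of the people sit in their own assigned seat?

Choose which 7 of the 9 are fixed: C(9,7) = 36.
The other 2 form a derangement: !2 = 1.
Total: 36 × 1 = 36.

36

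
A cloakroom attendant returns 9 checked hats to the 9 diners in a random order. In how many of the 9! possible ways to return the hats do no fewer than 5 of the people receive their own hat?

Sum C(9,i)·!(9-i) for i = 5..9:
  i=5: C(9,5)·!4 = 126·9 = 1134
  i=6: C(9,6)·!3 = 84·2 = 168
  i=7: C(9,7)·!2 = 36·1 = 36
  i=8: C(9,8)·!1 = 9·0 = 0
  i=9: C(9,9)·!0 = 1·1 = 1
Total = 1339.

1339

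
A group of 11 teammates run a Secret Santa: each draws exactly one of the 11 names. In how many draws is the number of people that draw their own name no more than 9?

Sum C(11,i)·!(11-i) for i = 0..9:
  i=0: C(11,0)·!11 = 1·14684570 = 14684570
  i=1: C(11,1)·!10 = 11·1334961 = 14684571
  i=2: C(11,2)·!9 = 55·133496 = 7342280
  i=3: C(11,3)·!8 = 165·14833 = 2447445
  i=4: C(11,4)·!7 = 330·1854 = 611820
  i=5: C(11,5)·!6 = 462·265 = 122430
  i=6: C(11,6)·!5 = 462·44 = 20328
  i=7: C(11,7)·!4 = 330·9 = 2970
  i=8: C(11,8)·!3 = 165·2 = 330
  i=9: C(11,9)·!2 = 55·1 = 55
Total = 39916799.

39916799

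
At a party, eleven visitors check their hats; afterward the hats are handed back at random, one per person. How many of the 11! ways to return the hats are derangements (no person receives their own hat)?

Use !n = (n-1)(!(n-1) + !(n-2)).
!11 = 10·(1334961 + 133496) = 10·1468457 = 14684570

14684570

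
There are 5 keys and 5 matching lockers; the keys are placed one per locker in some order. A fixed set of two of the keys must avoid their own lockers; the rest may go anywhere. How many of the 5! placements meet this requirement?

Let A_j be the event that the j-th constrained one is fixed. By inclusion-exclusion over the 2 events:
Σ_{j=0}^{2} (-1)^j C(2,j)(5-j)!
= C(2,0)·5! - C(2,1)·4! + C(2,2)·3!
= 120 - 48 + 6
= 78

78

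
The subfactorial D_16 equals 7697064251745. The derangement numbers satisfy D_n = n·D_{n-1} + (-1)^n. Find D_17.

D_17 = 17·7697064251745 - 1 = 130850092279664.

130850092279664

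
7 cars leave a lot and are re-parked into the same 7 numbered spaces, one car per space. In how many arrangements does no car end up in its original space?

1854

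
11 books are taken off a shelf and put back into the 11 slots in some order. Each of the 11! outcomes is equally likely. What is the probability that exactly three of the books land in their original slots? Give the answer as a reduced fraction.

2119/34560

Favorable outcomes: C(11,3)·!8 = 165·14833 = 2447445.
Total outcomes: 11! = 39916800.
Probability = 2447445/39916800 = 2119/34560.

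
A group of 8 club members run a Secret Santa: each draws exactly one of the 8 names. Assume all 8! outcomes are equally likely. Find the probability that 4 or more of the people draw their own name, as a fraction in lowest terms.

Favorable outcomes: Σ_{i≥4} C(8,i)·!(8-i) = 70·9 + 56·2 + 28·1 + 8·0 + 1·1 = 771.
Total outcomes: 8! = 40320.
Probability = 771/40320 = 257/13440.

257/13440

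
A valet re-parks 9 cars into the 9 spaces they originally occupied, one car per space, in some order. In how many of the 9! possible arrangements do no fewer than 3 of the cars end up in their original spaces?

# with exactly i fixed is C(9,i)·!(9-i); sum over i=3..9:
  i=3: C(9,3)·!6 = 84·265 = 22260
  i=4: C(9,4)·!5 = 126·44 = 5544
  i=5: C(9,5)·!4 = 126·9 = 1134
  i=6: C(9,6)·!3 = 84·2 = 168
  i=7: C(9,7)·!2 = 36·1 = 36
  i=8: C(9,8)·!1 = 9·0 = 0
  i=9: C(9,9)·!0 = 1·1 = 1
Total = 29143.

29143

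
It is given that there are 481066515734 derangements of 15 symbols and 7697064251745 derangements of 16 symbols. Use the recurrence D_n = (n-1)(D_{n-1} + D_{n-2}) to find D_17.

130850092279664

D_17 = (17-1)·(D_16 + D_15) = 16·(7697064251745 + 481066515734) = 16·8178130767479 = 130850092279664.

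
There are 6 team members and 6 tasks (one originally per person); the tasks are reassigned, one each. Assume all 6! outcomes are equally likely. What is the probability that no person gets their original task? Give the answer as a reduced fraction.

53/144

Favorable outcomes: !6 = 265.
Total outcomes: 6! = 720.
Probability = 265/720 = 53/144.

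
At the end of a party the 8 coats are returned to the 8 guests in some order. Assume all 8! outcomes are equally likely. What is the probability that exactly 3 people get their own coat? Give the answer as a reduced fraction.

11/180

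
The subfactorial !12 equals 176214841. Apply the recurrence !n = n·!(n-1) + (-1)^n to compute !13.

!13 = 13·176214841 - 1 = 2290792932.

2290792932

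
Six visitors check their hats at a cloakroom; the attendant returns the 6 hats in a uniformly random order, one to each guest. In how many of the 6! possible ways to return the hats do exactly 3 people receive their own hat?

40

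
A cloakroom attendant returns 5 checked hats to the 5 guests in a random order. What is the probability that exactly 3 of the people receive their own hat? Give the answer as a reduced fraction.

Favorable outcomes: C(5,3)·!2 = 10·1 = 10.
Total outcomes: 5! = 120.
Probability = 10/120 = 1/12.

1/12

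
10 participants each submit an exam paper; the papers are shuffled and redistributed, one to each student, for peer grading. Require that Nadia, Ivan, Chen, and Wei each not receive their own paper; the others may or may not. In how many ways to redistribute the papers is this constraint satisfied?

2399760

Inclusion-exclusion on the 4 forbidden self-matches:
Σ_{j=0}^{4} (-1)^j C(4,j)(10-j)!
= C(4,0)·10! - C(4,1)·9! + C(4,2)·8! - C(4,3)·7! + C(4,4)·6!
= 3628800 - 1451520 + 241920 - 20160 + 720
= 2399760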